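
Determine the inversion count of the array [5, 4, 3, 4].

Finding inversions in [5, 4, 3, 4]:

(0, 1): arr[0]=5 > arr[1]=4
(0, 2): arr[0]=5 > arr[2]=3
(0, 3): arr[0]=5 > arr[3]=4
(1, 2): arr[1]=4 > arr[2]=3

Total inversions: 4

The array has 4 inversion(s): (0,1), (0,2), (0,3), (1,2). Each pair (i,j) satisfies i < j and arr[i] > arr[j].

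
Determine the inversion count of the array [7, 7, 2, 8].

Finding inversions in [7, 7, 2, 8]:

(0, 2): arr[0]=7 > arr[2]=2
(1, 2): arr[1]=7 > arr[2]=2

Total inversions: 2

The array has 2 inversion(s): (0,2), (1,2). Each pair (i,j) satisfies i < j and arr[i] > arr[j].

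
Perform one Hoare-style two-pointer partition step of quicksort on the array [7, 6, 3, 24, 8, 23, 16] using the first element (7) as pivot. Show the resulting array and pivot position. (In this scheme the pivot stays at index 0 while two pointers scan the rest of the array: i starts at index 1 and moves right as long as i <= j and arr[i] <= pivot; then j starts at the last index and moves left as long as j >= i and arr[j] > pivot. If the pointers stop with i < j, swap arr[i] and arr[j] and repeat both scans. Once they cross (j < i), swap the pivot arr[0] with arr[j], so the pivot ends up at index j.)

Hoare-style two-pointer partition with pivot = 7:

Initial array: [7, 6, 3, 24, 8, 23, 16]

Pointers start at i = 1, j = 6.
i ends at 3, j ends at 2: the pointers have crossed (j < i), so scanning stops.

Swap pivot arr[0] with arr[2] to place pivot at position 2: [3, 6, 7, 24, 8, 23, 16]
Pivot position: 2

After partitioning with pivot 7, the array becomes [3, 6, 7, 24, 8, 23, 16]. The pivot is placed at index 2. All elements to the left of the pivot are <= 7, and all elements to the right are > 7.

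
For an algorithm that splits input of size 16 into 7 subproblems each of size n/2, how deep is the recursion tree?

For divide and conquer with division factor 2:

Problem sizes at each level:
Level 0: 16
Level 1: 8
Level 2: 4
Level 3: 2
Level 4: 1

The root is level 0 and the size-1 base case is level 4 (the tree spans levels 0 through 4, i.e. 5 levels counting the root), so the depth is the number of divisions: log_2(16) = 4

The recursion tree depth is log_2(16) = 4. At each level, the problem size is divided by 2, so it takes 4 divisions to reduce to a base case of size 1. The algorithm makes 7 recursive calls at each level.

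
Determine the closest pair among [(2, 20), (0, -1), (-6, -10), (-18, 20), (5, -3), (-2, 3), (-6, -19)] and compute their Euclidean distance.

Computing all pairwise distances among 7 points:

d((2, 20), (0, -1)) = 21.095
d((2, 20), (-6, -10)) = 31.0483
d((2, 20), (-18, 20)) = 20.0
d((2, 20), (5, -3)) = 23.1948
d((2, 20), (-2, 3)) = 17.4642
d((2, 20), (-6, -19)) = 39.8121
d((0, -1), (-6, -10)) = 10.8167
d((0, -1), (-18, 20)) = 27.6586
d((0, -1), (5, -3)) = 5.3852
d((0, -1), (-2, 3)) = 4.4721 <-- minimum
d((0, -1), (-6, -19)) = 18.9737
d((-6, -10), (-18, 20)) = 32.311
d((-6, -10), (5, -3)) = 13.0384
d((-6, -10), (-2, 3)) = 13.6015
d((-6, -10), (-6, -19)) = 9.0
d((-18, 20), (5, -3)) = 32.5269
d((-18, 20), (-2, 3)) = 23.3452
d((-18, 20), (-6, -19)) = 40.8044
d((5, -3), (-2, 3)) = 9.2195
d((5, -3), (-6, -19)) = 19.4165
d((-2, 3), (-6, -19)) = 22.3607

Closest pair: (0, -1) and (-2, 3) with distance 4.4721

The closest pair is (0, -1) and (-2, 3) with Euclidean distance 4.4721. For 7 points, brute-force pairwise comparison is shown above. For large n, the divide-and-conquer algorithm (sort by x, recurse on halves, check the dividing strip) achieves O(n log n).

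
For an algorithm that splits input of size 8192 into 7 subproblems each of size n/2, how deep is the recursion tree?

For divide and conquer with division factor 2:

Problem sizes at each level:
Level 0: 8192
Level 1: 4096
Level 2: 2048
Level 3: 1024
Level 4: 512
Level 5: 256
Level 6: 128
Level 7: 64
Level 8: 32
Level 9: 16
Level 10: 8
Level 11: 4
Level 12: 2
Level 13: 1

The root is level 0 and the size-1 base case is level 13 (the tree spans levels 0 through 13, i.e. 14 levels counting the root), so the depth is the number of divisions: log_2(8192) = 13

The recursion tree depth is log_2(8192) = 13. At each level, the problem size is divided by 2, so it takes 13 divisions to reduce to a base case of size 1. The algorithm makes 7 recursive calls at each level.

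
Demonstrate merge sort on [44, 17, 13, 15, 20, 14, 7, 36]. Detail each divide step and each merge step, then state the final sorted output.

Merge sort trace:

Split: [44, 17, 13, 15, 20, 14, 7, 36] -> [44, 17, 13, 15] and [20, 14, 7, 36]
  Split: [44, 17, 13, 15] -> [44, 17] and [13, 15]
    Split: [44, 17] -> [44] and [17]
    Merge: [44] + [17] -> [17, 44]
    Split: [13, 15] -> [13] and [15]
    Merge: [13] + [15] -> [13, 15]
  Merge: [17, 44] + [13, 15] -> [13, 15, 17, 44]
  Split: [20, 14, 7, 36] -> [20, 14] and [7, 36]
    Split: [20, 14] -> [20] and [14]
    Merge: [20] + [14] -> [14, 20]
    Split: [7, 36] -> [7] and [36]
    Merge: [7] + [36] -> [7, 36]
  Merge: [14, 20] + [7, 36] -> [7, 14, 20, 36]
Merge: [13, 15, 17, 44] + [7, 14, 20, 36] -> [7, 13, 14, 15, 17, 20, 36, 44]

Final sorted array: [7, 13, 14, 15, 17, 20, 36, 44]

The merge sort proceeds by recursively splitting the array and merging sorted halves.
After all merges, the sorted array is [7, 13, 14, 15, 17, 20, 36, 44].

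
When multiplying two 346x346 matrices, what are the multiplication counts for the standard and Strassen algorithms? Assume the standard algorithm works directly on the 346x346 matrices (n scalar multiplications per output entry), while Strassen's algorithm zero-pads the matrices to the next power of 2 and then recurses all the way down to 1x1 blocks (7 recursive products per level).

Matrix multiplication for 346x346 matrices:

Strassen's algorithm requires power-of-2 dimensions. Pad 346x346 to 512x512 (next power of 2).

Standard algorithm: 346^3 = 41421736 multiplications
Strassen's algorithm: 7^(log2(512)) = 7^9 = 40353607 multiplications
Savings: 41421736 - 40353607 = 1068129 multiplications

Standard: 41421736 multiplications (346^3). Strassen: 40353607 multiplications (7^9, after padding to 512x512). Strassen reduces 8 recursive multiplications to 7 at each level.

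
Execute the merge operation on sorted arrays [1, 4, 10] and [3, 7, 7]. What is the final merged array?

Merging process:

Compare 1 vs 3: take 1 from left. Merged: [1]
Compare 4 vs 3: take 3 from right. Merged: [1, 3]
Compare 4 vs 7: take 4 from left. Merged: [1, 3, 4]
Compare 10 vs 7: take 7 from right. Merged: [1, 3, 4, 7]
Compare 10 vs 7: take 7 from right. Merged: [1, 3, 4, 7, 7]
Append remaining from left: [10]. Merged: [1, 3, 4, 7, 7, 10]

Final merged array: [1, 3, 4, 7, 7, 10]
Total comparisons: 5

The merged array is [1, 3, 4, 7, 7, 10], requiring 5 comparisons. The merge step runs in O(n) time where n is the total number of elements.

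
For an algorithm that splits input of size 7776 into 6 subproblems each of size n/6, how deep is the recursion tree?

For divide and conquer with division factor 6:

Problem sizes at each level:
Level 0: 7776
Level 1: 1296
Level 2: 216
Level 3: 36
Level 4: 6
Level 5: 1

The root is level 0 and the size-1 base case is level 5 (the tree spans levels 0 through 5, i.e. 6 levels counting the root), so the depth is the number of divisions: log_6(7776) = 5

The recursion tree depth is log_6(7776) = 5. At each level, the problem size is divided by 6, so it takes 5 divisions to reduce to a base case of size 1. The algorithm makes 6 recursive calls at each level.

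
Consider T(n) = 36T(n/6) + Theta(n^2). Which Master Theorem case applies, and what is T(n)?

Master Theorem for T(n) = 36T(n/6) + O(n^2):

a = 36, b = 6, c = 2
log_b(a) = log_6(36) = 2.0000

Case 2: c = 2 = log_6(36) = 2.0000
T(n) = O(n^2 log n) = O(n^2 log n)

For T(n) = 36T(n/6) + O(n^2): log_6(36) = 2.0000. This is Case 2 of the Master Theorem (c = log_b(a), equal work at all levels), giving O(n^2 log n).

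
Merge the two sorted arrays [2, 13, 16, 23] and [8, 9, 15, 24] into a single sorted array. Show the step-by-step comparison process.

Merging process:

Compare 2 vs 8: take 2 from left. Merged: [2]
Compare 13 vs 8: take 8 from right. Merged: [2, 8]
Compare 13 vs 9: take 9 from right. Merged: [2, 8, 9]
Compare 13 vs 15: take 13 from left. Merged: [2, 8, 9, 13]
Compare 16 vs 15: take 15 from right. Merged: [2, 8, 9, 13, 15]
Compare 16 vs 24: take 16 from left. Merged: [2, 8, 9, 13, 15, 16]
Compare 23 vs 24: take 23 from left. Merged: [2, 8, 9, 13, 15, 16, 23]
Append remaining from right: [24]. Merged: [2, 8, 9, 13, 15, 16, 23, 24]

Final merged array: [2, 8, 9, 13, 15, 16, 23, 24]
Total comparisons: 7

The merged array is [2, 8, 9, 13, 15, 16, 23, 24], requiring 7 comparisons. The merge step runs in O(n) time where n is the total number of elements.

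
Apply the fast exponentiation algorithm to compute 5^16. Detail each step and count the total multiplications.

Computing 5^16 by squaring (build up from 5^1; each line after the first costs one multiplication):

5^1 = 5
5^2 = (5^1)^2 = 5^2 = 25
5^4 = (5^2)^2 = 25^2 = 625
5^8 = (5^4)^2 = 625^2 = 390625
5^16 = (5^8)^2 = 390625^2 = 152587890625

Result: 152587890625
Multiplications needed: 4 (4 lines after 5^1)

5^16 = 152587890625. Using exponentiation by squaring, this requires 4 multiplications. The key idea: if the exponent is even, square the half-power; if odd, multiply by the base once.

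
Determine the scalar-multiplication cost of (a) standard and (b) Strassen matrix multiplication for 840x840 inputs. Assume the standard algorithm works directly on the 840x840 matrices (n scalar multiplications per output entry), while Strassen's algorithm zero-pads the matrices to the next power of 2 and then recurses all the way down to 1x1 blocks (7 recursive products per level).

Matrix multiplication for 840x840 matrices:

Strassen's algorithm requires power-of-2 dimensions. Pad 840x840 to 1024x1024 (next power of 2).

Standard algorithm: 840^3 = 592704000 multiplications
Strassen's algorithm: 7^(log2(1024)) = 7^10 = 282475249 multiplications
Savings: 592704000 - 282475249 = 310228751 multiplications

Standard: 592704000 multiplications (840^3). Strassen: 282475249 multiplications (7^10, after padding to 1024x1024). Strassen reduces 8 recursive multiplications to 7 at each level.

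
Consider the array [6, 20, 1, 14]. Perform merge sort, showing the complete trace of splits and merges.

Merge sort trace:

Split: [6, 20, 1, 14] -> [6, 20] and [1, 14]
  Split: [6, 20] -> [6] and [20]
  Merge: [6] + [20] -> [6, 20]
  Split: [1, 14] -> [1] and [14]
  Merge: [1] + [14] -> [1, 14]
Merge: [6, 20] + [1, 14] -> [1, 6, 14, 20]

Final sorted array: [1, 6, 14, 20]

The merge sort proceeds by recursively splitting the array and merging sorted halves.
After all merges, the sorted array is [1, 6, 14, 20].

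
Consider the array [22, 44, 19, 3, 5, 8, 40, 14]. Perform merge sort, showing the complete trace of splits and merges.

Merge sort trace:

Split: [22, 44, 19, 3, 5, 8, 40, 14] -> [22, 44, 19, 3] and [5, 8, 40, 14]
  Split: [22, 44, 19, 3] -> [22, 44] and [19, 3]
    Split: [22, 44] -> [22] and [44]
    Merge: [22] + [44] -> [22, 44]
    Split: [19, 3] -> [19] and [3]
    Merge: [19] + [3] -> [3, 19]
  Merge: [22, 44] + [3, 19] -> [3, 19, 22, 44]
  Split: [5, 8, 40, 14] -> [5, 8] and [40, 14]
    Split: [5, 8] -> [5] and [8]
    Merge: [5] + [8] -> [5, 8]
    Split: [40, 14] -> [40] and [14]
    Merge: [40] + [14] -> [14, 40]
  Merge: [5, 8] + [14, 40] -> [5, 8, 14, 40]
Merge: [3, 19, 22, 44] + [5, 8, 14, 40] -> [3, 5, 8, 14, 19, 22, 40, 44]

Final sorted array: [3, 5, 8, 14, 19, 22, 40, 44]

The merge sort proceeds by recursively splitting the array and merging sorted halves.
After all merges, the sorted array is [3, 5, 8, 14, 19, 22, 40, 44].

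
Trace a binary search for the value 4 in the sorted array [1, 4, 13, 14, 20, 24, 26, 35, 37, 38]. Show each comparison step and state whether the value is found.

Binary search for 4 in [1, 4, 13, 14, 20, 24, 26, 35, 37, 38]:

lo=0, hi=9, mid=4, arr[mid]=20 -> 20 > 4, search left half
lo=0, hi=3, mid=1, arr[mid]=4 -> Found target at index 1!

Binary search finds 4 at index 1 after 2 comparisons. The search repeatedly halves the search space by comparing with the middle element.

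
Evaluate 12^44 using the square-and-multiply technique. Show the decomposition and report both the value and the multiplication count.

Computing 12^44 by squaring (build up from 12^1; each line after the first costs one multiplication):

12^1 = 12
12^2 = (12^1)^2 = 12^2 = 144
12^4 = (12^2)^2 = 144^2 = 20736
12^5 = 12 * 12^4 = 12 * 20736 = 248832
12^10 = (12^5)^2 = 248832^2 = 61917364224
12^11 = 12 * 12^10 = 12 * 61917364224 = 743008370688
12^22 = (12^11)^2 = 743008370688^2 = 552061438912436417593344
12^44 = (12^22)^2 = 552061438912436417593344^2 = 304771832334069766392840191887919236168953102336

Result: 304771832334069766392840191887919236168953102336
Multiplications needed: 7 (7 lines after 12^1)

12^44 = 304771832334069766392840191887919236168953102336. Using exponentiation by squaring, this requires 7 multiplications. The key idea: if the exponent is even, square the half-power; if odd, multiply by the base once.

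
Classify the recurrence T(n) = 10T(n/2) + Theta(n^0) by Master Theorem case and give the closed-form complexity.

Master Theorem for T(n) = 10T(n/2) + O(n^0):

a = 10, b = 2, c = 0
log_b(a) = log_2(10) = 3.3219

Case 1: c = 0 < log_2(10) = 3.3219
T(n) = O(n^(log_2 10))

For T(n) = 10T(n/2) + O(n^0): log_2(10) = 3.3219. This is Case 1 of the Master Theorem (c < log_b(a), work dominated by leaves), giving O(n^(log_2 10)).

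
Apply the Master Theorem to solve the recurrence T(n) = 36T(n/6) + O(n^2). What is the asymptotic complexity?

Master Theorem for T(n) = 36T(n/6) + O(n^2):

a = 36, b = 6, c = 2
log_b(a) = log_6(36) = 2.0000

Case 2: c = 2 = log_6(36) = 2.0000
T(n) = O(n^2 log n) = O(n^2 log n)

For T(n) = 36T(n/6) + O(n^2): log_6(36) = 2.0000. This is Case 2 of the Master Theorem (c = log_b(a), equal work at all levels), giving O(n^2 log n).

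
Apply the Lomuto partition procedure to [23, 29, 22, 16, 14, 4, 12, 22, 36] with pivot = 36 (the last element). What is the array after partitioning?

Lomuto partition with pivot = 36:

Initial array: [23, 29, 22, 16, 14, 4, 12, 22, 36]

arr[0]=23 <= 36: swap with position 0, array becomes [23, 29, 22, 16, 14, 4, 12, 22, 36]
arr[1]=29 <= 36: swap with position 1, array becomes [23, 29, 22, 16, 14, 4, 12, 22, 36]
arr[2]=22 <= 36: swap with position 2, array becomes [23, 29, 22, 16, 14, 4, 12, 22, 36]
arr[3]=16 <= 36: swap with position 3, array becomes [23, 29, 22, 16, 14, 4, 12, 22, 36]
arr[4]=14 <= 36: swap with position 4, array becomes [23, 29, 22, 16, 14, 4, 12, 22, 36]
arr[5]=4 <= 36: swap with position 5, array becomes [23, 29, 22, 16, 14, 4, 12, 22, 36]
arr[6]=12 <= 36: swap with position 6, array becomes [23, 29, 22, 16, 14, 4, 12, 22, 36]
arr[7]=22 <= 36: swap with position 7, array becomes [23, 29, 22, 16, 14, 4, 12, 22, 36]

Place pivot at position 8: [23, 29, 22, 16, 14, 4, 12, 22, 36]
Pivot position: 8

After partitioning with pivot 36, the array becomes [23, 29, 22, 16, 14, 4, 12, 22, 36]. The pivot is placed at index 8. All elements to the left of the pivot are <= 36, and all elements to the right are > 36.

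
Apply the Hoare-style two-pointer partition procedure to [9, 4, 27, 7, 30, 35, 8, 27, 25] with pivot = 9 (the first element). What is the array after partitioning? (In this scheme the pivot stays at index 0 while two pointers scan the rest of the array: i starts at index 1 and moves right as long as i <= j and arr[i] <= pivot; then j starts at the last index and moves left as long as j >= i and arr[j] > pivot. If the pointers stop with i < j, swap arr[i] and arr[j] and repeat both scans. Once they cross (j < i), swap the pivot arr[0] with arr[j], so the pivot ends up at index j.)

Hoare-style two-pointer partition with pivot = 9:

Initial array: [9, 4, 27, 7, 30, 35, 8, 27, 25]

Pointers start at i = 1, j = 8.
i stops at index 2 (arr[2]=27 > 9), j stops at index 6 (arr[6]=8 <= 9): swap arr[2] and arr[6], array becomes [9, 4, 8, 7, 30, 35, 27, 27, 25]
i ends at 4, j ends at 3: the pointers have crossed (j < i), so scanning stops.

Swap pivot arr[0] with arr[3] to place pivot at position 3: [7, 4, 8, 9, 30, 35, 27, 27, 25]
Pivot position: 3

After partitioning with pivot 9, the array becomes [7, 4, 8, 9, 30, 35, 27, 27, 25]. The pivot is placed at index 3. All elements to the left of the pivot are <= 9, and all elements to the right are > 9.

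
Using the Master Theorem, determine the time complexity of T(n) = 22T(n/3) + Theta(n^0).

Master Theorem for T(n) = 22T(n/3) + O(n^0):

a = 22, b = 3, c = 0
log_b(a) = log_3(22) = 2.8136

Case 1: c = 0 < log_3(22) = 2.8136
T(n) = O(n^(log_3 22))

For T(n) = 22T(n/3) + O(n^0): log_3(22) = 2.8136. This is Case 1 of the Master Theorem (c < log_b(a), work dominated by leaves), giving O(n^(log_3 22)).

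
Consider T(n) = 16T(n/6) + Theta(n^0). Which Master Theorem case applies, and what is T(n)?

Master Theorem for T(n) = 16T(n/6) + O(n^0):

a = 16, b = 6, c = 0
log_b(a) = log_6(16) = 1.5474

Case 1: c = 0 < log_6(16) = 1.5474
T(n) = O(n^(log_6 16))

For T(n) = 16T(n/6) + O(n^0): log_6(16) = 1.5474. This is Case 1 of the Master Theorem (c < log_b(a), work dominated by leaves), giving O(n^(log_6 16)).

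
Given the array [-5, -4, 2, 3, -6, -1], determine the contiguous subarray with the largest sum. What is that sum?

Using Kadane's algorithm on [-5, -4, 2, 3, -6, -1]:

Scanning through the array:
Position 1 (value -4): max_ending_here = -4, max_so_far = -4
Position 2 (value 2): max_ending_here = 2, max_so_far = 2
Position 3 (value 3): max_ending_here = 5, max_so_far = 5
Position 4 (value -6): max_ending_here = -1, max_so_far = 5
Position 5 (value -1): max_ending_here = -1, max_so_far = 5

Maximum subarray: [2, 3]
Maximum sum: 5

The maximum subarray is [2, 3] with sum 5. This subarray runs from index 2 to index 3.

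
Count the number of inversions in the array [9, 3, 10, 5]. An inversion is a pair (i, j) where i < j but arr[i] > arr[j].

Finding inversions in [9, 3, 10, 5]:

(0, 1): arr[0]=9 > arr[1]=3
(0, 3): arr[0]=9 > arr[3]=5
(2, 3): arr[2]=10 > arr[3]=5

Total inversions: 3

The array has 3 inversion(s): (0,1), (0,3), (2,3). Each pair (i,j) satisfies i < j and arr[i] > arr[j].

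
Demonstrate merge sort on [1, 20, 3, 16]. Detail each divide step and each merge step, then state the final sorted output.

Merge sort trace:

Split: [1, 20, 3, 16] -> [1, 20] and [3, 16]
  Split: [1, 20] -> [1] and [20]
  Merge: [1] + [20] -> [1, 20]
  Split: [3, 16] -> [3] and [16]
  Merge: [3] + [16] -> [3, 16]
Merge: [1, 20] + [3, 16] -> [1, 3, 16, 20]

Final sorted array: [1, 3, 16, 20]

The merge sort proceeds by recursively splitting the array and merging sorted halves.
After all merges, the sorted array is [1, 3, 16, 20].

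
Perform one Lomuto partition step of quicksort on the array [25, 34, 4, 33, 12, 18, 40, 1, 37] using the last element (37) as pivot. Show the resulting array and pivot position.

Lomuto partition with pivot = 37:

Initial array: [25, 34, 4, 33, 12, 18, 40, 1, 37]

arr[0]=25 <= 37: swap with position 0, array becomes [25, 34, 4, 33, 12, 18, 40, 1, 37]
arr[1]=34 <= 37: swap with position 1, array becomes [25, 34, 4, 33, 12, 18, 40, 1, 37]
arr[2]=4 <= 37: swap with position 2, array becomes [25, 34, 4, 33, 12, 18, 40, 1, 37]
arr[3]=33 <= 37: swap with position 3, array becomes [25, 34, 4, 33, 12, 18, 40, 1, 37]
arr[4]=12 <= 37: swap with position 4, array becomes [25, 34, 4, 33, 12, 18, 40, 1, 37]
arr[5]=18 <= 37: swap with position 5, array becomes [25, 34, 4, 33, 12, 18, 40, 1, 37]
arr[6]=40 > 37: no swap
arr[7]=1 <= 37: swap with position 6, array becomes [25, 34, 4, 33, 12, 18, 1, 40, 37]

Place pivot at position 7: [25, 34, 4, 33, 12, 18, 1, 37, 40]
Pivot position: 7

After partitioning with pivot 37, the array becomes [25, 34, 4, 33, 12, 18, 1, 37, 40]. The pivot is placed at index 7. All elements to the left of the pivot are <= 37, and all elements to the right are > 37.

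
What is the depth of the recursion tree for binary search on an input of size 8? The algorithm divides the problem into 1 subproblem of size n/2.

For divide and conquer with division factor 2:

Problem sizes at each level:
Level 0: 8
Level 1: 4
Level 2: 2
Level 3: 1

The root is level 0 and the size-1 base case is level 3 (the tree spans levels 0 through 3, i.e. 4 levels counting the root), so the depth is the number of divisions: log_2(8) = 3

The recursion tree depth is log_2(8) = 3. At each level, the problem size is divided by 2, so it takes 3 divisions to reduce to a base case of size 1. The algorithm makes 1 recursive call at each level.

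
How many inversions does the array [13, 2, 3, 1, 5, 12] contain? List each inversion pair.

Finding inversions in [13, 2, 3, 1, 5, 12]:

(0, 1): arr[0]=13 > arr[1]=2
(0, 2): arr[0]=13 > arr[2]=3
(0, 3): arr[0]=13 > arr[3]=1
(0, 4): arr[0]=13 > arr[4]=5
(0, 5): arr[0]=13 > arr[5]=12
(1, 3): arr[1]=2 > arr[3]=1
(2, 3): arr[2]=3 > arr[3]=1

Total inversions: 7

The array has 7 inversion(s): (0,1), (0,2), (0,3), (0,4), (0,5), (1,3), (2,3). Each pair (i,j) satisfies i < j and arr[i] > arr[j].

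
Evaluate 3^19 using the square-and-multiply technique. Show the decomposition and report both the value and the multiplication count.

Computing 3^19 by squaring (build up from 3^1; each line after the first costs one multiplication):

3^1 = 3
3^2 = (3^1)^2 = 3^2 = 9
3^4 = (3^2)^2 = 9^2 = 81
3^8 = (3^4)^2 = 81^2 = 6561
3^9 = 3 * 3^8 = 3 * 6561 = 19683
3^18 = (3^9)^2 = 19683^2 = 387420489
3^19 = 3 * 3^18 = 3 * 387420489 = 1162261467

Result: 1162261467
Multiplications needed: 6 (6 lines after 3^1)

3^19 = 1162261467. Using exponentiation by squaring, this requires 6 multiplications. The key idea: if the exponent is even, square the half-power; if odd, multiply by the base once.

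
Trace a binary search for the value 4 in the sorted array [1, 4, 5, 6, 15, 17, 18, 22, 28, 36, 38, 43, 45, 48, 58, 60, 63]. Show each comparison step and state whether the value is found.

Binary search for 4 in [1, 4, 5, 6, 15, 17, 18, 22, 28, 36, 38, 43, 45, 48, 58, 60, 63]:

lo=0, hi=16, mid=8, arr[mid]=28 -> 28 > 4, search left half
lo=0, hi=7, mid=3, arr[mid]=6 -> 6 > 4, search left half
lo=0, hi=2, mid=1, arr[mid]=4 -> Found target at index 1!

Binary search finds 4 at index 1 after 3 comparisons. The search repeatedly halves the search space by comparing with the middle element.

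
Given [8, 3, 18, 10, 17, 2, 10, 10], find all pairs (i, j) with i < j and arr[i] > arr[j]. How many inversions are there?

Finding inversions in [8, 3, 18, 10, 17, 2, 10, 10]:

(0, 1): arr[0]=8 > arr[1]=3
(0, 5): arr[0]=8 > arr[5]=2
(1, 5): arr[1]=3 > arr[5]=2
(2, 3): arr[2]=18 > arr[3]=10
(2, 4): arr[2]=18 > arr[4]=17
(2, 5): arr[2]=18 > arr[5]=2
(2, 6): arr[2]=18 > arr[6]=10
(2, 7): arr[2]=18 > arr[7]=10
(3, 5): arr[3]=10 > arr[5]=2
(4, 5): arr[4]=17 > arr[5]=2
(4, 6): arr[4]=17 > arr[6]=10
(4, 7): arr[4]=17 > arr[7]=10

Total inversions: 12

The array has 12 inversion(s): (0,1), (0,5), (1,5), (2,3), (2,4), (2,5), (2,6), (2,7), (3,5), (4,5), (4,6), (4,7). Each pair (i,j) satisfies i < j and arr[i] > arr[j].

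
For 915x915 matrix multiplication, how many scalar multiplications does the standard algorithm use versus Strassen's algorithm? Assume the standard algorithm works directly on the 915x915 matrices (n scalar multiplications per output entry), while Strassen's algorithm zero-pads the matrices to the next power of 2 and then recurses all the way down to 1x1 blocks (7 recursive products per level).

Matrix multiplication for 915x915 matrices:

Strassen's algorithm requires power-of-2 dimensions. Pad 915x915 to 1024x1024 (next power of 2).

Standard algorithm: 915^3 = 766060875 multiplications
Strassen's algorithm: 7^(log2(1024)) = 7^10 = 282475249 multiplications
Savings: 766060875 - 282475249 = 483585626 multiplications

Standard: 766060875 multiplications (915^3). Strassen: 282475249 multiplications (7^10, after padding to 1024x1024). Strassen reduces 8 recursive multiplications to 7 at each level.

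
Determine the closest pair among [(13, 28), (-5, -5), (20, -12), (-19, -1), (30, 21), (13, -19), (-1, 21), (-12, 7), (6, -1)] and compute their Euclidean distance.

Computing all pairwise distances among 9 points:

d((13, 28), (-5, -5)) = 37.5899
d((13, 28), (20, -12)) = 40.6079
d((13, 28), (-19, -1)) = 43.1856
d((13, 28), (30, 21)) = 18.3848
d((13, 28), (13, -19)) = 47.0
d((13, 28), (-1, 21)) = 15.6525
d((13, 28), (-12, 7)) = 32.6497
d((13, 28), (6, -1)) = 29.8329
d((-5, -5), (20, -12)) = 25.9615
d((-5, -5), (-19, -1)) = 14.5602
d((-5, -5), (30, 21)) = 43.6005
d((-5, -5), (13, -19)) = 22.8035
d((-5, -5), (-1, 21)) = 26.3059
d((-5, -5), (-12, 7)) = 13.8924
d((-5, -5), (6, -1)) = 11.7047
d((20, -12), (-19, -1)) = 40.5216
d((20, -12), (30, 21)) = 34.4819
d((20, -12), (13, -19)) = 9.8995 <-- minimum
d((20, -12), (-1, 21)) = 39.1152
d((20, -12), (-12, 7)) = 37.2156
d((20, -12), (6, -1)) = 17.8045
d((-19, -1), (30, 21)) = 53.7122
d((-19, -1), (13, -19)) = 36.7151
d((-19, -1), (-1, 21)) = 28.4253
d((-19, -1), (-12, 7)) = 10.6301
d((-19, -1), (6, -1)) = 25.0
d((30, 21), (13, -19)) = 43.4626
d((30, 21), (-1, 21)) = 31.0
d((30, 21), (-12, 7)) = 44.2719
d((30, 21), (6, -1)) = 32.5576
d((13, -19), (-1, 21)) = 42.3792
d((13, -19), (-12, 7)) = 36.0694
d((13, -19), (6, -1)) = 19.3132
d((-1, 21), (-12, 7)) = 17.8045
d((-1, 21), (6, -1)) = 23.0868
d((-12, 7), (6, -1)) = 19.6977

Closest pair: (20, -12) and (13, -19) with distance 9.8995

The closest pair is (20, -12) and (13, -19) with Euclidean distance 9.8995. For 9 points, brute-force pairwise comparison is shown above. For large n, the divide-and-conquer algorithm (sort by x, recurse on halves, check the dividing strip) achieves O(n log n).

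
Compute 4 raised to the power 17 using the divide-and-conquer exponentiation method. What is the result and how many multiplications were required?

Computing 4^17 by squaring (build up from 4^1; each line after the first costs one multiplication):

4^1 = 4
4^2 = (4^1)^2 = 4^2 = 16
4^4 = (4^2)^2 = 16^2 = 256
4^8 = (4^4)^2 = 256^2 = 65536
4^16 = (4^8)^2 = 65536^2 = 4294967296
4^17 = 4 * 4^16 = 4 * 4294967296 = 17179869184

Result: 17179869184
Multiplications needed: 5 (5 lines after 4^1)

4^17 = 17179869184. Using exponentiation by squaring, this requires 5 multiplications. The key idea: if the exponent is even, square the half-power; if odd, multiply by the base once.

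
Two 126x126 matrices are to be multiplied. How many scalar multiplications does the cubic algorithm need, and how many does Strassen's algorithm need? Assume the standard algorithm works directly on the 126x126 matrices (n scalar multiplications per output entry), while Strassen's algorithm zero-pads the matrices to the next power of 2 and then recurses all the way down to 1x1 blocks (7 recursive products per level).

Matrix multiplication for 126x126 matrices:

Strassen's algorithm requires power-of-2 dimensions. Pad 126x126 to 128x128 (next power of 2).

Standard algorithm: 126^3 = 2000376 multiplications
Strassen's algorithm: 7^(log2(128)) = 7^7 = 823543 multiplications
Savings: 2000376 - 823543 = 1176833 multiplications

Standard: 2000376 multiplications (126^3). Strassen: 823543 multiplications (7^7, after padding to 128x128). Strassen reduces 8 recursive multiplications to 7 at each level.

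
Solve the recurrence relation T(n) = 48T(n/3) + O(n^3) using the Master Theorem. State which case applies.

Master Theorem for T(n) = 48T(n/3) + O(n^3):

a = 48, b = 3, c = 3
log_b(a) = log_3(48) = 3.5237

Case 1: c = 3 < log_3(48) = 3.5237
T(n) = O(n^(log_3 48))

For T(n) = 48T(n/3) + O(n^3): log_3(48) = 3.5237. This is Case 1 of the Master Theorem (c < log_b(a), work dominated by leaves), giving O(n^(log_3 48)).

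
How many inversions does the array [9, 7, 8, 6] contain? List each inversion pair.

Finding inversions in [9, 7, 8, 6]:

(0, 1): arr[0]=9 > arr[1]=7
(0, 2): arr[0]=9 > arr[2]=8
(0, 3): arr[0]=9 > arr[3]=6
(1, 3): arr[1]=7 > arr[3]=6
(2, 3): arr[2]=8 > arr[3]=6

Total inversions: 5

The array has 5 inversion(s): (0,1), (0,2), (0,3), (1,3), (2,3). Each pair (i,j) satisfies i < j and arr[i] > arr[j].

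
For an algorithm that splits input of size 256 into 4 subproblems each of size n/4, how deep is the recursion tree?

For divide and conquer with division factor 4:

Problem sizes at each level:
Level 0: 256
Level 1: 64
Level 2: 16
Level 3: 4
Level 4: 1

The root is level 0 and the size-1 base case is level 4 (the tree spans levels 0 through 4, i.e. 5 levels counting the root), so the depth is the number of divisions: log_4(256) = 4

The recursion tree depth is log_4(256) = 4. At each level, the problem size is divided by 4, so it takes 4 divisions to reduce to a base case of size 1. The algorithm makes 4 recursive calls at each level.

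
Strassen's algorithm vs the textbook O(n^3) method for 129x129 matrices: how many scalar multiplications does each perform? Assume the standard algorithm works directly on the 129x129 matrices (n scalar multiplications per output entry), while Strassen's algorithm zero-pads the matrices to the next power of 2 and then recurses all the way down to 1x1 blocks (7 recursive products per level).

Matrix multiplication for 129x129 matrices:

Strassen's algorithm requires power-of-2 dimensions. Pad 129x129 to 256x256 (next power of 2).

Standard algorithm: 129^3 = 2146689 multiplications
Strassen's algorithm: 7^(log2(256)) = 7^8 = 5764801 multiplications
Difference: 2146689 - 5764801 = -3618112 (Strassen uses MORE here due to padding overhead — for small or just-over-power-of-2 n, padding can outweigh the per-level savings)

Standard: 2146689 multiplications (129^3). Strassen: 5764801 multiplications (7^8, after padding to 256x256). Strassen reduces 8 recursive multiplications to 7 at each level.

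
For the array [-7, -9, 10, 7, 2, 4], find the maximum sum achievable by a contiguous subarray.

Using Kadane's algorithm on [-7, -9, 10, 7, 2, 4]:

Scanning through the array:
Position 1 (value -9): max_ending_here = -9, max_so_far = -7
Position 2 (value 10): max_ending_here = 10, max_so_far = 10
Position 3 (value 7): max_ending_here = 17, max_so_far = 17
Position 4 (value 2): max_ending_here = 19, max_so_far = 19
Position 5 (value 4): max_ending_here = 23, max_so_far = 23

Maximum subarray: [10, 7, 2, 4]
Maximum sum: 23

The maximum subarray is [10, 7, 2, 4] with sum 23. This subarray runs from index 2 to index 5.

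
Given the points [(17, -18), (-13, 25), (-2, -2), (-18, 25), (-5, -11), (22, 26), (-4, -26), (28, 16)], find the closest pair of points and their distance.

Computing all pairwise distances among 8 points:

d((17, -18), (-13, 25)) = 52.4309
d((17, -18), (-2, -2)) = 24.8395
d((17, -18), (-18, 25)) = 55.4437
d((17, -18), (-5, -11)) = 23.0868
d((17, -18), (22, 26)) = 44.2832
d((17, -18), (-4, -26)) = 22.4722
d((17, -18), (28, 16)) = 35.7351
d((-13, 25), (-2, -2)) = 29.1548
d((-13, 25), (-18, 25)) = 5.0 <-- minimum
d((-13, 25), (-5, -11)) = 36.8782
d((-13, 25), (22, 26)) = 35.0143
d((-13, 25), (-4, -26)) = 51.788
d((-13, 25), (28, 16)) = 41.9762
d((-2, -2), (-18, 25)) = 31.3847
d((-2, -2), (-5, -11)) = 9.4868
d((-2, -2), (22, 26)) = 36.8782
d((-2, -2), (-4, -26)) = 24.0832
d((-2, -2), (28, 16)) = 34.9857
d((-18, 25), (-5, -11)) = 38.2753
d((-18, 25), (22, 26)) = 40.0125
d((-18, 25), (-4, -26)) = 52.8867
d((-18, 25), (28, 16)) = 46.8722
d((-5, -11), (22, 26)) = 45.8039
d((-5, -11), (-4, -26)) = 15.0333
d((-5, -11), (28, 16)) = 42.638
d((22, 26), (-4, -26)) = 58.1378
d((22, 26), (28, 16)) = 11.6619
d((-4, -26), (28, 16)) = 52.8015

Closest pair: (-13, 25) and (-18, 25) with distance 5.0

The closest pair is (-13, 25) and (-18, 25) with Euclidean distance 5.0. For 8 points, brute-force pairwise comparison is shown above. For large n, the divide-and-conquer algorithm (sort by x, recurse on halves, check the dividing strip) achieves O(n log n).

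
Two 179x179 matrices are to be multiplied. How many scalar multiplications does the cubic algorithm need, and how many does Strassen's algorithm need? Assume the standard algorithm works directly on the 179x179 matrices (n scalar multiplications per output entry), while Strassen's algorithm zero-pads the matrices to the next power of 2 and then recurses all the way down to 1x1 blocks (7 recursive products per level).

Matrix multiplication for 179x179 matrices:

Strassen's algorithm requires power-of-2 dimensions. Pad 179x179 to 256x256 (next power of 2).

Standard algorithm: 179^3 = 5735339 multiplications
Strassen's algorithm: 7^(log2(256)) = 7^8 = 5764801 multiplications
Difference: 5735339 - 5764801 = -29462 (Strassen uses MORE here due to padding overhead — for small or just-over-power-of-2 n, padding can outweigh the per-level savings)

Standard: 5735339 multiplications (179^3). Strassen: 5764801 multiplications (7^8, after padding to 256x256). Strassen reduces 8 recursive multiplications to 7 at each level.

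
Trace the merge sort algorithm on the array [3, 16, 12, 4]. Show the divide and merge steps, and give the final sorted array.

Merge sort trace:

Split: [3, 16, 12, 4] -> [3, 16] and [12, 4]
  Split: [3, 16] -> [3] and [16]
  Merge: [3] + [16] -> [3, 16]
  Split: [12, 4] -> [12] and [4]
  Merge: [12] + [4] -> [4, 12]
Merge: [3, 16] + [4, 12] -> [3, 4, 12, 16]

Final sorted array: [3, 4, 12, 16]

The merge sort proceeds by recursively splitting the array and merging sorted halves.
After all merges, the sorted array is [3, 4, 12, 16].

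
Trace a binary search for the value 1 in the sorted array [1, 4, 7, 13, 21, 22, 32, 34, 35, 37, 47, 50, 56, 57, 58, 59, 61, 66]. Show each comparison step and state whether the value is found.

Binary search for 1 in [1, 4, 7, 13, 21, 22, 32, 34, 35, 37, 47, 50, 56, 57, 58, 59, 61, 66]:

lo=0, hi=17, mid=8, arr[mid]=35 -> 35 > 1, search left half
lo=0, hi=7, mid=3, arr[mid]=13 -> 13 > 1, search left half
lo=0, hi=2, mid=1, arr[mid]=4 -> 4 > 1, search left half
lo=0, hi=0, mid=0, arr[mid]=1 -> Found target at index 0!

Binary search finds 1 at index 0 after 4 comparisons. The search repeatedly halves the search space by comparing with the middle element.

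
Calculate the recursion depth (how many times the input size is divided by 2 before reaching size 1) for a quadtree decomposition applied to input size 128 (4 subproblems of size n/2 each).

For divide and conquer with division factor 2:

Problem sizes at each level:
Level 0: 128
Level 1: 64
Level 2: 32
Level 3: 16
Level 4: 8
Level 5: 4
Level 6: 2
Level 7: 1

The root is level 0 and the size-1 base case is level 7 (the tree spans levels 0 through 7, i.e. 8 levels counting the root), so the depth is the number of divisions: log_2(128) = 7

The recursion tree depth is log_2(128) = 7. At each level, the problem size is divided by 2, so it takes 7 divisions to reduce to a base case of size 1. The algorithm makes 4 recursive calls at each level.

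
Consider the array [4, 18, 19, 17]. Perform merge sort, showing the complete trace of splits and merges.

Merge sort trace:

Split: [4, 18, 19, 17] -> [4, 18] and [19, 17]
  Split: [4, 18] -> [4] and [18]
  Merge: [4] + [18] -> [4, 18]
  Split: [19, 17] -> [19] and [17]
  Merge: [19] + [17] -> [17, 19]
Merge: [4, 18] + [17, 19] -> [4, 17, 18, 19]

Final sorted array: [4, 17, 18, 19]

The merge sort proceeds by recursively splitting the array and merging sorted halves.
After all merges, the sorted array is [4, 17, 18, 19].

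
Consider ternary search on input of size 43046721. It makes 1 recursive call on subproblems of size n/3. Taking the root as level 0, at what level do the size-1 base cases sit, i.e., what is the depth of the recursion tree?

For divide and conquer with division factor 3:

Problem sizes at each level:
Level 0: 43046721
Level 1: 14348907
Level 2: 4782969
Level 3: 1594323
Level 4: 531441
Level 5: 177147
Level 6: 59049
Level 7: 19683
Level 8: 6561
Level 9: 2187
Level 10: 729
Level 11: 243
Level 12: 81
Level 13: 27
Level 14: 9
Level 15: 3
Level 16: 1

The root is level 0 and the size-1 base case is level 16 (the tree spans levels 0 through 16, i.e. 17 levels counting the root), so the depth is the number of divisions: log_3(43046721) = 16

The recursion tree depth is log_3(43046721) = 16. At each level, the problem size is divided by 3, so it takes 16 divisions to reduce to a base case of size 1. The algorithm makes 1 recursive call at each level.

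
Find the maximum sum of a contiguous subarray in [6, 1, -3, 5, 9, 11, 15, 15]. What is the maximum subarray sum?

Using Kadane's algorithm on [6, 1, -3, 5, 9, 11, 15, 15]:

Scanning through the array:
Position 1 (value 1): max_ending_here = 7, max_so_far = 7
Position 2 (value -3): max_ending_here = 4, max_so_far = 7
Position 3 (value 5): max_ending_here = 9, max_so_far = 9
Position 4 (value 9): max_ending_here = 18, max_so_far = 18
Position 5 (value 11): max_ending_here = 29, max_so_far = 29
Position 6 (value 15): max_ending_here = 44, max_so_far = 44
Position 7 (value 15): max_ending_here = 59, max_so_far = 59

Maximum subarray: [6, 1, -3, 5, 9, 11, 15, 15]
Maximum sum: 59

The maximum subarray is [6, 1, -3, 5, 9, 11, 15, 15] with sum 59. This subarray runs from index 0 to index 7.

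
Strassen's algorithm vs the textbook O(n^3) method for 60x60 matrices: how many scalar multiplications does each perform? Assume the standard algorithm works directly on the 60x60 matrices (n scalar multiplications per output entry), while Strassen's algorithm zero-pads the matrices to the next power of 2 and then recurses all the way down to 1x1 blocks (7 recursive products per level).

Matrix multiplication for 60x60 matrices:

Strassen's algorithm requires power-of-2 dimensions. Pad 60x60 to 64x64 (next power of 2).

Standard algorithm: 60^3 = 216000 multiplications
Strassen's algorithm: 7^(log2(64)) = 7^6 = 117649 multiplications
Savings: 216000 - 117649 = 98351 multiplications

Standard: 216000 multiplications (60^3). Strassen: 117649 multiplications (7^6, after padding to 64x64). Strassen reduces 8 recursive multiplications to 7 at each level.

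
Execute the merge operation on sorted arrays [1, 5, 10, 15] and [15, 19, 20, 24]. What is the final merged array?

Merging process:

Compare 1 vs 15: take 1 from left. Merged: [1]
Compare 5 vs 15: take 5 from left. Merged: [1, 5]
Compare 10 vs 15: take 10 from left. Merged: [1, 5, 10]
Compare 15 vs 15: take 15 from left. Merged: [1, 5, 10, 15]
Append remaining from right: [15, 19, 20, 24]. Merged: [1, 5, 10, 15, 15, 19, 20, 24]

Final merged array: [1, 5, 10, 15, 15, 19, 20, 24]
Total comparisons: 4

The merged array is [1, 5, 10, 15, 15, 19, 20, 24], requiring 4 comparisons. The merge step runs in O(n) time where n is the total number of elements.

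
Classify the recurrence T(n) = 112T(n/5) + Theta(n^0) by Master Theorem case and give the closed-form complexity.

Master Theorem for T(n) = 112T(n/5) + O(n^0):

a = 112, b = 5, c = 0
log_b(a) = log_5(112) = 2.9318

Case 1: c = 0 < log_5(112) = 2.9318
T(n) = O(n^(log_5 112))

For T(n) = 112T(n/5) + O(n^0): log_5(112) = 2.9318. This is Case 1 of the Master Theorem (c < log_b(a), work dominated by leaves), giving O(n^(log_5 112)).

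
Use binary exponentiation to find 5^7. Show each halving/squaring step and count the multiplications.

Computing 5^7 by squaring (build up from 5^1; each line after the first costs one multiplication):

5^1 = 5
5^2 = (5^1)^2 = 5^2 = 25
5^3 = 5 * 5^2 = 5 * 25 = 125
5^6 = (5^3)^2 = 125^2 = 15625
5^7 = 5 * 5^6 = 5 * 15625 = 78125

Result: 78125
Multiplications needed: 4 (4 lines after 5^1)

5^7 = 78125. Using exponentiation by squaring, this requires 4 multiplications. The key idea: if the exponent is even, square the half-power; if odd, multiply by the base once.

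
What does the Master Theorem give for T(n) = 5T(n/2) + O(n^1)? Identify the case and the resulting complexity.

Master Theorem for T(n) = 5T(n/2) + O(n^1):

a = 5, b = 2, c = 1
log_b(a) = log_2(5) = 2.3219

Case 1: c = 1 < log_2(5) = 2.3219
T(n) = O(n^(log_2 5))

For T(n) = 5T(n/2) + O(n^1): log_2(5) = 2.3219. This is Case 1 of the Master Theorem (c < log_b(a), work dominated by leaves), giving O(n^(log_2 5)).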